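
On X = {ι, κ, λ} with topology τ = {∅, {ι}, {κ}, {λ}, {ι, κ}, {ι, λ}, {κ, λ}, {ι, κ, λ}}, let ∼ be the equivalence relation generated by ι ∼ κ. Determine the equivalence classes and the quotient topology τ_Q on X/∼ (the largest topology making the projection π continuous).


X/∼ = {[ι=κ], [λ]}; |τ_Q| = 4.

Equivalence classes: [ι=κ], [λ].
Quotient map π: X → X/∼ sends ι ↦ [ι=κ], κ ↦ [ι=κ], λ ↦ [λ].
For each subset V ⊆ X/∼, compute π^{-1}(V) ⊆ X and check whether π^{-1}(V) ∈ τ. V is open in τ_Q iff π^{-1}(V) ∈ τ.
  V = {}: π^{-1}(V) = ∅ ∈ τ ✓.
  V = {[ι=κ]}: π^{-1}(V) = {ι, κ} ∈ τ ✓.
  V = {[λ]}: π^{-1}(V) = {λ} ∈ τ ✓.
  V = {[ι=κ], [λ]}: π^{-1}(V) = {ι, κ, λ} ∈ τ ✓.
Open sets in the quotient: τ_Q = {{}, {[ι=κ]}, {[λ]}, {[ι=κ], [λ]}} (4 elements).


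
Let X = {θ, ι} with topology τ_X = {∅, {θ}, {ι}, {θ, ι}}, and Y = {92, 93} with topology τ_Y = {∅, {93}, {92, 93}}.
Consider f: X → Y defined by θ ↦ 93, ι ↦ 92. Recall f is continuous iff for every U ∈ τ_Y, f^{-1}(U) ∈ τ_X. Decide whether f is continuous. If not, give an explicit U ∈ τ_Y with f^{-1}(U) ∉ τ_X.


f IS continuous.

Compute f^{-1}(U) for each U ∈ τ_Y:
  U = ∅: f^{-1}(U) = ∅ ∈ τ_X ✓.
  U = {93}: f^{-1}(U) = {θ} ∈ τ_X ✓.
  U = {92, 93}: f^{-1}(U) = {θ, ι} ∈ τ_X ✓.
Every preimage lies in τ_X, so f IS continuous.


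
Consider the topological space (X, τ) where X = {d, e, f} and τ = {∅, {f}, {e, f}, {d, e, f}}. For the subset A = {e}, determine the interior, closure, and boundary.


int(A) = ∅, cl(A) = {d, e}, ∂A = {d, e}.

Closed sets in (X, τ) are complements of opens:
  closed(X, τ) = {∅, {d}, {d, e}, {d, e, f}}.
int(A) = ⋃ {U ∈ τ : U ⊆ A}. Opens contained in A: ∅.
Taking the union of these: int(A) = ∅.
cl(A) = ⋂ {C closed : A ⊆ C}. Closed sets containing A: {d, e}, {d, e, f}.
Intersecting these: cl(A) = {d, e}.
∂A = cl(A) ∖ int(A) = {d, e} ∖ ∅ = {d, e}.


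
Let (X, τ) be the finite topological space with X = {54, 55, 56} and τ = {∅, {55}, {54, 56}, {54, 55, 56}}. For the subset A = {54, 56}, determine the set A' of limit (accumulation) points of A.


A' = {54, 56}

For each x ∈ X, list the open sets U ∈ τ with x ∈ U, then check whether U ∩ (A ∖ {x}) ≠ ∅ for every such U.
  x = 54: opens ∋ x are {54, 56}, {54, 55, 56}; each meets A ∖ {54}, so x IS a limit point.
  x = 55: open {55} ∋ x has {55} ∩ (A ∖ {55}) = ∅, so x is NOT a limit point.
  x = 56: opens ∋ x are {54, 56}, {54, 55, 56}; each meets A ∖ {56}, so x IS a limit point.
Collecting: A' = {54, 56}.


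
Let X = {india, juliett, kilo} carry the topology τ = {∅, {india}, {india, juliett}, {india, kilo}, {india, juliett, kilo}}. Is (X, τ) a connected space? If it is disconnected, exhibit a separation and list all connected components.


(X, τ) is connected.

Find clopen sets (U ∈ τ with X ∖ U ∈ τ):
  U = ∅, X ∖ U = {india, juliett, kilo} — both open, so U is clopen.
  U = {india, juliett, kilo}, X ∖ U = ∅ — both open, so U is clopen.
Only trivial clopens (∅ and X) exist, so (X, τ) is connected.
Compute connected components by grouping points that agree on all clopens:
  component: {india, juliett, kilo}


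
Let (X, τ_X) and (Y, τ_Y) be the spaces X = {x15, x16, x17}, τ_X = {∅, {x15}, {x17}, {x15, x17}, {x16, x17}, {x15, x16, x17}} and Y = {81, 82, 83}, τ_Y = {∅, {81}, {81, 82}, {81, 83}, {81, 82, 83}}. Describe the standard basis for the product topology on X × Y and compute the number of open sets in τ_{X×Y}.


Basis B = {∅ × ∅, {x15} × {81}, {x17} × {81}, {x15} × {81, 82}, {x15} × {81, 83}, {x15, x17} × {81}, {x16, x17} × {81}, {x17} × {81, 82}, {x17} × {81, 83}, {x15} × {81, 82, 83}, {x15, x16, x17} × {81}, {x17} × {81, 82, 83}, {x15, x17} × {81, 82}, {x15, x17} × {81, 83}, {x16, x17} × {81, 82}, {x16, x17} × {81, 83}, {x15, x17} × {81, 82, 83}, {x15, x16, x17} × {81, 82}, {x15, x16, x17} × {81, 83}, {x16, x17} × {81, 82, 83}, {x15, x16, x17} × {81, 82, 83}}; |τ_{X×Y}| = 70.

Enumerate products U × V with U ∈ τ_X, V ∈ τ_Y (deduplicated):
  ∅ × ∅ = {} (∅)
  {x15} × {81} = {(x15,81)}
  {x17} × {81} = {(x17,81)}
  {x15} × {81, 82} = {(x15,81), (x15,82)}
  {x15} × {81, 83} = {(x15,81), (x15,83)}
  {x15, x17} × {81} = {(x15,81), (x17,81)}
  {x16, x17} × {81} = {(x16,81), (x17,81)}
  {x17} × {81, 82} = {(x17,81), (x17,82)}
  {x17} × {81, 83} = {(x17,81), (x17,83)}
  {x15} × {81, 82, 83} = {(x15,81), (x15,82), (x15,83)}
  {x15, x16, x17} × {81} = {(x15,81), (x16,81), (x17,81)}
  {x17} × {81, 82, 83} = {(x17,81), (x17,82), (x17,83)}
  {x15, x17} × {81, 82} = {(x15,81), (x15,82), (x17,81), (x17,82)}
  {x15, x17} × {81, 83} = {(x15,81), (x15,83), (x17,81), (x17,83)}
  {x16, x17} × {81, 82} = {(x16,81), (x16,82), (x17,81), (x17,82)}
  {x16, x17} × {81, 83} = {(x16,81), (x16,83), (x17,81), (x17,83)}
  {x15, x17} × {81, 82, 83} = {(x15,81), (x15,82), (x15,83), (x17,81), (x17,82), (x17,83)}
  {x15, x16, x17} × {81, 82} = {(x15,81), (x15,82), (x16,81), (x16,82), (x17,81), (x17,82)}
  {x15, x16, x17} × {81, 83} = {(x15,81), (x15,83), (x16,81), (x16,83), (x17,81), (x17,83)}
  {x16, x17} × {81, 82, 83} = {(x16,81), (x16,82), (x16,83), (x17,81), (x17,82), (x17,83)}
  {x15, x16, x17} × {81, 82, 83} = {(x15,81), (x15,82), (x15,83), (x16,81), (x16,82), (x16,83), (x17,81), (x17,82), (x17,83)}
These 21 distinct sets form the basis B.
Close under arbitrary unions to get τ_{X×Y}; counting gives |τ_{X×Y}| = 70.


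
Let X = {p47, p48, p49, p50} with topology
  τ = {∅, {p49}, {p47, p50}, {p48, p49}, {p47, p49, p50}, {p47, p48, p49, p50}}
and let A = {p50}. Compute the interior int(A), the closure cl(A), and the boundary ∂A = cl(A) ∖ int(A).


int(A) = ∅, cl(A) = {p47, p50}, ∂A = {p47, p50}.

Closed sets in (X, τ) are complements of opens:
  closed(X, τ) = {∅, {p48}, {p47, p50}, {p48, p49}, {p47, p48, p50}, {p47, p48, p49, p50}}.
int(A) = ⋃ {U ∈ τ : U ⊆ A}. Opens contained in A: ∅.
Taking the union of these: int(A) = ∅.
cl(A) = ⋂ {C closed : A ⊆ C}. Closed sets containing A: {p47, p50}, {p47, p48, p50}, {p47, p48, p49, p50}.
Intersecting these: cl(A) = {p47, p50}.
∂A = cl(A) ∖ int(A) = {p47, p50} ∖ ∅ = {p47, p50}.


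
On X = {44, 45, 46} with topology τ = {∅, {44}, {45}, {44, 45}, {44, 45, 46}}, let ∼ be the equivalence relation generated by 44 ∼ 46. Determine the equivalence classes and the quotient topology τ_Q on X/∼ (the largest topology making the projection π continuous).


X/∼ = {[44=46], [45]}; |τ_Q| = 3.

Equivalence classes: [44=46], [45].
Quotient map π: X → X/∼ sends 44 ↦ [44=46], 45 ↦ [45], 46 ↦ [44=46].
For each subset V ⊆ X/∼, compute π^{-1}(V) ⊆ X and check whether π^{-1}(V) ∈ τ. V is open in τ_Q iff π^{-1}(V) ∈ τ.
  V = {}: π^{-1}(V) = ∅ ∈ τ ✓.
  V = {[44=46]}: π^{-1}(V) = {44, 46} ∉ τ ✗.
  V = {[45]}: π^{-1}(V) = {45} ∈ τ ✓.
  V = {[44=46], [45]}: π^{-1}(V) = {44, 45, 46} ∈ τ ✓.
Open sets in the quotient: τ_Q = {{}, {[45]}, {[44=46], [45]}} (3 elements).


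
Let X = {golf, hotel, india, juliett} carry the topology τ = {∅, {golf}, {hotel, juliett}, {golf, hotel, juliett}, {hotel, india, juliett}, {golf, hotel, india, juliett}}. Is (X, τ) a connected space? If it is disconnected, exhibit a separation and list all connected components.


(X, τ) is disconnected; components = [{golf}, {hotel, india, juliett}].

Find clopen sets (U ∈ τ with X ∖ U ∈ τ):
  U = ∅, X ∖ U = {golf, hotel, india, juliett} — both open, so U is clopen.
  U = {golf}, X ∖ U = {hotel, india, juliett} — both open, so U is clopen.
  U = {hotel, india, juliett}, X ∖ U = {golf} — both open, so U is clopen.
  U = {golf, hotel, india, juliett}, X ∖ U = ∅ — both open, so U is clopen.
Nontrivial clopen(s) exist: e.g. {golf}. So (X, τ) is disconnected.
Compute connected components by grouping points that agree on all clopens:
  component: {golf}
  component: {hotel, india, juliett}


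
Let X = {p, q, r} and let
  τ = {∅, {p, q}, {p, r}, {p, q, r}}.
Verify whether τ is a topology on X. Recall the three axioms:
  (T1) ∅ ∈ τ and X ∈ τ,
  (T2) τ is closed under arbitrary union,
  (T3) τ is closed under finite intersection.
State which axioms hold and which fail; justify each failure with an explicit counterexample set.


τ is NOT a topology on X.

Axiom (T1): ∅ ∈ τ? Yes; X ∈ τ? Yes.
Axiom (T2/T3): check pairwise unions and intersections of members of τ.
Counterexample for (T3): {p, q} ∩ {p, r} = {p} ∉ τ. Therefore τ is NOT a topology.


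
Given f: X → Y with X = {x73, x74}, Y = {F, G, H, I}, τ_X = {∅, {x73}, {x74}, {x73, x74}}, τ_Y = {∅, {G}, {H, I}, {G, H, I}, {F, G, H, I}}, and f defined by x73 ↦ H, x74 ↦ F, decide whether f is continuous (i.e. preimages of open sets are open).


f IS continuous.

Compute f^{-1}(U) for each U ∈ τ_Y:
  U = ∅: f^{-1}(U) = ∅ ∈ τ_X ✓.
  U = {G}: f^{-1}(U) = ∅ ∈ τ_X ✓.
  U = {H, I}: f^{-1}(U) = {x73} ∈ τ_X ✓.
  U = {G, H, I}: f^{-1}(U) = {x73} ∈ τ_X ✓.
  U = {F, G, H, I}: f^{-1}(U) = {x73, x74} ∈ τ_X ✓.
Every preimage lies in τ_X, so f IS continuous.


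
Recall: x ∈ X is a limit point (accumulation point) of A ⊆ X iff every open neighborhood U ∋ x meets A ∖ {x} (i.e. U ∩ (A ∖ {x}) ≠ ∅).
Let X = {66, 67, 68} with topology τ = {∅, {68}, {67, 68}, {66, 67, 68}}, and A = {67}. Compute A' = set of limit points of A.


A' = {66}

For each x ∈ X, list the open sets U ∈ τ with x ∈ U, then check whether U ∩ (A ∖ {x}) ≠ ∅ for every such U.
  x = 66: opens ∋ x are {66, 67, 68}; each meets A ∖ {66}, so x IS a limit point.
  x = 67: open {67, 68} ∋ x has {67, 68} ∩ (A ∖ {67}) = ∅, so x is NOT a limit point.
  x = 68: open {68} ∋ x has {68} ∩ (A ∖ {68}) = ∅, so x is NOT a limit point.
Collecting: A' = {66}.


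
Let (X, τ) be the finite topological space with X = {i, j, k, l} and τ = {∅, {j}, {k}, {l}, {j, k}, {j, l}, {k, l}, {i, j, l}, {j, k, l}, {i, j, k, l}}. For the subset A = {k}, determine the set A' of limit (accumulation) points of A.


A' = ∅

For each x ∈ X, list the open sets U ∈ τ with x ∈ U, then check whether U ∩ (A ∖ {x}) ≠ ∅ for every such U.
  x = i: open {i, j, l} ∋ x has {i, j, l} ∩ (A ∖ {i}) = ∅, so x is NOT a limit point.
  x = j: open {j} ∋ x has {j} ∩ (A ∖ {j}) = ∅, so x is NOT a limit point.
  x = k: open {k} ∋ x has {k} ∩ (A ∖ {k}) = ∅, so x is NOT a limit point.
  x = l: open {l} ∋ x has {l} ∩ (A ∖ {l}) = ∅, so x is NOT a limit point.
Collecting: A' = ∅.


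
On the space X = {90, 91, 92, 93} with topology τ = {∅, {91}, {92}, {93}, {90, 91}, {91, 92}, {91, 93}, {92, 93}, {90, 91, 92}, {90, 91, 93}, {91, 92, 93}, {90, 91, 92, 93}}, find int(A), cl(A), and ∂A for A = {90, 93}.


int(A) = {93}, cl(A) = {90, 93}, ∂A = {90}.

Closed sets in (X, τ) are complements of opens:
  closed(X, τ) = {∅, {90}, {92}, {93}, {90, 91}, {90, 92}, {90, 93}, {92, 93}, {90, 91, 92}, {90, 91, 93}, {90, 92, 93}, {90, 91, 92, 93}}.
int(A) = ⋃ {U ∈ τ : U ⊆ A}. Opens contained in A: ∅, {93}.
Taking the union of these: int(A) = {93}.
cl(A) = ⋂ {C closed : A ⊆ C}. Closed sets containing A: {90, 93}, {90, 91, 93}, {90, 92, 93}, {90, 91, 92, 93}.
Intersecting these: cl(A) = {90, 93}.
∂A = cl(A) ∖ int(A) = {90, 93} ∖ {93} = {90}.


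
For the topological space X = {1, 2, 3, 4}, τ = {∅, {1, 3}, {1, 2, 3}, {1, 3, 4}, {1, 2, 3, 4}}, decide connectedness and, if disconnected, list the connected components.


(X, τ) is connected.

Find clopen sets (U ∈ τ with X ∖ U ∈ τ):
  U = ∅, X ∖ U = {1, 2, 3, 4} — both open, so U is clopen.
  U = {1, 2, 3, 4}, X ∖ U = ∅ — both open, so U is clopen.
Only trivial clopens (∅ and X) exist, so (X, τ) is connected.
Compute connected components by grouping points that agree on all clopens:
  component: {1, 2, 3, 4}


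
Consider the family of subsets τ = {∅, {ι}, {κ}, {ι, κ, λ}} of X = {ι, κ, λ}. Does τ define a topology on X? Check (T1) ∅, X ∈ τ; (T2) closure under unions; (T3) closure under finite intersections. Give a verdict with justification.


τ is NOT a topology on X.

Axiom (T1): ∅ ∈ τ? Yes; X ∈ τ? Yes.
Axiom (T2/T3): check pairwise unions and intersections of members of τ.
Counterexample for (T2): {ι} ∪ {κ} = {ι, κ} ∉ τ. Therefore τ is NOT a topology.


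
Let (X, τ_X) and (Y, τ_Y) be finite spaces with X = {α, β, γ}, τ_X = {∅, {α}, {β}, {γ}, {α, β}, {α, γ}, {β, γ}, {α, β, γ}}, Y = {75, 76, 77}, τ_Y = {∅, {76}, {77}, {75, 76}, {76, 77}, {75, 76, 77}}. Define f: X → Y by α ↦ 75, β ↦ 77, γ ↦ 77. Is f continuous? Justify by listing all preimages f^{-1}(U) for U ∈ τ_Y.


f IS continuous.

Compute f^{-1}(U) for each U ∈ τ_Y:
  U = ∅: f^{-1}(U) = ∅ ∈ τ_X ✓.
  U = {76}: f^{-1}(U) = ∅ ∈ τ_X ✓.
  U = {77}: f^{-1}(U) = {β, γ} ∈ τ_X ✓.
  U = {75, 76}: f^{-1}(U) = {α} ∈ τ_X ✓.
  U = {76, 77}: f^{-1}(U) = {β, γ} ∈ τ_X ✓.
  U = {75, 76, 77}: f^{-1}(U) = {α, β, γ} ∈ τ_X ✓.
Every preimage lies in τ_X, so f IS continuous.


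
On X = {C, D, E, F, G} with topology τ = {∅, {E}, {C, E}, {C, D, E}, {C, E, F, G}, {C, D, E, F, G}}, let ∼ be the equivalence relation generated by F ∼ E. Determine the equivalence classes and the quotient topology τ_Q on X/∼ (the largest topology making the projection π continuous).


X/∼ = {[C], [D], [E=F], [G]}; |τ_Q| = 3.

Equivalence classes: [C], [D], [E=F], [G].
Quotient map π: X → X/∼ sends C ↦ [C], D ↦ [D], E ↦ [E=F], F ↦ [E=F], G ↦ [G].
For each subset V ⊆ X/∼, compute π^{-1}(V) ⊆ X and check whether π^{-1}(V) ∈ τ. V is open in τ_Q iff π^{-1}(V) ∈ τ.
  V = {}: π^{-1}(V) = ∅ ∈ τ ✓.
  V = {[C]}: π^{-1}(V) = {C} ∉ τ ✗.
  V = {[D]}: π^{-1}(V) = {D} ∉ τ ✗.
  V = {[C], [D]}: π^{-1}(V) = {C, D} ∉ τ ✗.
  V = {[E=F]}: π^{-1}(V) = {E, F} ∉ τ ✗.
  V = {[C], [E=F]}: π^{-1}(V) = {C, E, F} ∉ τ ✗.
  V = {[D], [E=F]}: π^{-1}(V) = {D, E, F} ∉ τ ✗.
  V = {[C], [D], [E=F]}: π^{-1}(V) = {C, D, E, F} ∉ τ ✗.
  V = {[G]}: π^{-1}(V) = {G} ∉ τ ✗.
  V = {[C], [G]}: π^{-1}(V) = {C, G} ∉ τ ✗.
  V = {[D], [G]}: π^{-1}(V) = {D, G} ∉ τ ✗.
  V = {[C], [D], [G]}: π^{-1}(V) = {C, D, G} ∉ τ ✗.
  V = {[E=F], [G]}: π^{-1}(V) = {E, F, G} ∉ τ ✗.
  V = {[C], [E=F], [G]}: π^{-1}(V) = {C, E, F, G} ∈ τ ✓.
  V = {[D], [E=F], [G]}: π^{-1}(V) = {D, E, F, G} ∉ τ ✗.
  V = {[C], [D], [E=F], [G]}: π^{-1}(V) = {C, D, E, F, G} ∈ τ ✓.
Open sets in the quotient: τ_Q = {{}, {[C], [E=F], [G]}, {[C], [D], [E=F], [G]}} (3 elements).


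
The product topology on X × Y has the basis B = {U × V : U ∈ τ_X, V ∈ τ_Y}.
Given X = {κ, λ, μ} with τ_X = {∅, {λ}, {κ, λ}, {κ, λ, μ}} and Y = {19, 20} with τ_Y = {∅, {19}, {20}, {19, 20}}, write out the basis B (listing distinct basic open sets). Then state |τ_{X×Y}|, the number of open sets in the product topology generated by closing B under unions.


Basis B = {∅ × ∅, {λ} × {19}, {λ} × {20}, {κ, λ} × {19}, {κ, λ} × {20}, {λ} × {19, 20}, {κ, λ, μ} × {19}, {κ, λ, μ} × {20}, {κ, λ} × {19, 20}, {κ, λ, μ} × {19, 20}}; |τ_{X×Y}| = 16.

Enumerate products U × V with U ∈ τ_X, V ∈ τ_Y (deduplicated):
  ∅ × ∅ = {} (∅)
  {λ} × {19} = {(λ,19)}
  {λ} × {20} = {(λ,20)}
  {κ, λ} × {19} = {(κ,19), (λ,19)}
  {κ, λ} × {20} = {(κ,20), (λ,20)}
  {λ} × {19, 20} = {(λ,19), (λ,20)}
  {κ, λ, μ} × {19} = {(κ,19), (λ,19), (μ,19)}
  {κ, λ, μ} × {20} = {(κ,20), (λ,20), (μ,20)}
  {κ, λ} × {19, 20} = {(κ,19), (κ,20), (λ,19), (λ,20)}
  {κ, λ, μ} × {19, 20} = {(κ,19), (κ,20), (λ,19), (λ,20), (μ,19), (μ,20)}
These 10 distinct sets form the basis B.
Close under arbitrary unions to get τ_{X×Y}; counting gives |τ_{X×Y}| = 16.


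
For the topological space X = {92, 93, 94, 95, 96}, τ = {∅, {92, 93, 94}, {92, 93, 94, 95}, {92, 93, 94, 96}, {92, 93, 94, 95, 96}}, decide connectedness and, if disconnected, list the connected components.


(X, τ) is connected.

Find clopen sets (U ∈ τ with X ∖ U ∈ τ):
  U = ∅, X ∖ U = {92, 93, 94, 95, 96} — both open, so U is clopen.
  U = {92, 93, 94, 95, 96}, X ∖ U = ∅ — both open, so U is clopen.
Only trivial clopens (∅ and X) exist, so (X, τ) is connected.
Compute connected components by grouping points that agree on all clopens:
  component: {92, 93, 94, 95, 96}


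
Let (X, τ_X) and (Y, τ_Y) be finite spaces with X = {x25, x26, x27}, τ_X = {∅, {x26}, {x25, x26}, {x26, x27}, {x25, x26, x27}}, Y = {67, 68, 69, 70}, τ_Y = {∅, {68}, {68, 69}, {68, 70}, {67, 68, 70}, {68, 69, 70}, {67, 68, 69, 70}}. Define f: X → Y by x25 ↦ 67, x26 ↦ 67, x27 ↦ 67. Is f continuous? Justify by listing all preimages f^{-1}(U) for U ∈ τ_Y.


f IS continuous.

Compute f^{-1}(U) for each U ∈ τ_Y:
  U = ∅: f^{-1}(U) = ∅ ∈ τ_X ✓.
  U = {68}: f^{-1}(U) = ∅ ∈ τ_X ✓.
  U = {68, 69}: f^{-1}(U) = ∅ ∈ τ_X ✓.
  U = {68, 70}: f^{-1}(U) = ∅ ∈ τ_X ✓.
  U = {67, 68, 70}: f^{-1}(U) = {x25, x26, x27} ∈ τ_X ✓.
  U = {68, 69, 70}: f^{-1}(U) = ∅ ∈ τ_X ✓.
  U = {67, 68, 69, 70}: f^{-1}(U) = {x25, x26, x27} ∈ τ_X ✓.
Every preimage lies in τ_X, so f IS continuous.


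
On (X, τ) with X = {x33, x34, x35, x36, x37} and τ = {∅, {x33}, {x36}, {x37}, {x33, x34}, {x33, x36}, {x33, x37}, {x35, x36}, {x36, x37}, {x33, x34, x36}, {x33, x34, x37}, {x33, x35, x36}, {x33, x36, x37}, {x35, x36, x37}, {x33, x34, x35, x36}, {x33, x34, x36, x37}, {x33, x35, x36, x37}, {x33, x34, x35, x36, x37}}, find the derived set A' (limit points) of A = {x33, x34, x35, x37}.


A' = {x34}

For each x ∈ X, list the open sets U ∈ τ with x ∈ U, then check whether U ∩ (A ∖ {x}) ≠ ∅ for every such U.
  x = x33: open {x33} ∋ x has {x33} ∩ (A ∖ {x33}) = ∅, so x is NOT a limit point.
  x = x34: opens ∋ x are {x33, x34}, {x33, x34, x36}, {x33, x34, x37}, {x33, x34, x35, x36}, {x33, x34, x36, x37}, {x33, x34, x35, x36, x37}; each meets A ∖ {x34}, so x IS a limit point.
  x = x35: open {x35, x36} ∋ x has {x35, x36} ∩ (A ∖ {x35}) = ∅, so x is NOT a limit point.
  x = x36: open {x36} ∋ x has {x36} ∩ (A ∖ {x36}) = ∅, so x is NOT a limit point.
  x = x37: open {x37} ∋ x has {x37} ∩ (A ∖ {x37}) = ∅, so x is NOT a limit point.
Collecting: A' = {x34}.


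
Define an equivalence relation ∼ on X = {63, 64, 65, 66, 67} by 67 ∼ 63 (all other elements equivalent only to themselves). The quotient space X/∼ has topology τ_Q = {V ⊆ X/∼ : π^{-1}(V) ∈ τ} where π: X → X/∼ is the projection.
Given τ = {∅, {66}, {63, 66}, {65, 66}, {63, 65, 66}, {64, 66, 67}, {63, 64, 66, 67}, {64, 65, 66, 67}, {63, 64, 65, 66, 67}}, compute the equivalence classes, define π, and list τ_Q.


X/∼ = {[63=67], [64], [65], [66]}; |τ_Q| = 5.

Equivalence classes: [63=67], [64], [65], [66].
Quotient map π: X → X/∼ sends 63 ↦ [63=67], 64 ↦ [64], 65 ↦ [65], 66 ↦ [66], 67 ↦ [63=67].
For each subset V ⊆ X/∼, compute π^{-1}(V) ⊆ X and check whether π^{-1}(V) ∈ τ. V is open in τ_Q iff π^{-1}(V) ∈ τ.
  V = {}: π^{-1}(V) = ∅ ∈ τ ✓.
  V = {[63=67]}: π^{-1}(V) = {63, 67} ∉ τ ✗.
  V = {[64]}: π^{-1}(V) = {64} ∉ τ ✗.
  V = {[63=67], [64]}: π^{-1}(V) = {63, 64, 67} ∉ τ ✗.
  V = {[65]}: π^{-1}(V) = {65} ∉ τ ✗.
  V = {[63=67], [65]}: π^{-1}(V) = {63, 65, 67} ∉ τ ✗.
  V = {[64], [65]}: π^{-1}(V) = {64, 65} ∉ τ ✗.
  V = {[63=67], [64], [65]}: π^{-1}(V) = {63, 64, 65, 67} ∉ τ ✗.
  V = {[66]}: π^{-1}(V) = {66} ∈ τ ✓.
  V = {[63=67], [66]}: π^{-1}(V) = {63, 66, 67} ∉ τ ✗.
  V = {[64], [66]}: π^{-1}(V) = {64, 66} ∉ τ ✗.
  V = {[63=67], [64], [66]}: π^{-1}(V) = {63, 64, 66, 67} ∈ τ ✓.
  V = {[65], [66]}: π^{-1}(V) = {65, 66} ∈ τ ✓.
  V = {[63=67], [65], [66]}: π^{-1}(V) = {63, 65, 66, 67} ∉ τ ✗.
  V = {[64], [65], [66]}: π^{-1}(V) = {64, 65, 66} ∉ τ ✗.
  V = {[63=67], [64], [65], [66]}: π^{-1}(V) = {63, 64, 65, 66, 67} ∈ τ ✓.
Open sets in the quotient: τ_Q = {{}, {[66]}, {[63=67], [64], [66]}, {[65], [66]}, {[63=67], [64], [65], [66]}} (5 elements).


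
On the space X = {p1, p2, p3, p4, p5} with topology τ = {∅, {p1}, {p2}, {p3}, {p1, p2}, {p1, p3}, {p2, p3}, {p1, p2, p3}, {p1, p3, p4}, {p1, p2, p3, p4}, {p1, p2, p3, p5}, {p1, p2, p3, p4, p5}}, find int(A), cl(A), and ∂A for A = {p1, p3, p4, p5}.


int(A) = {p1, p3, p4}, cl(A) = {p1, p3, p4, p5}, ∂A = {p5}.

Closed sets in (X, τ) are complements of opens:
  closed(X, τ) = {∅, {p4}, {p5}, {p2, p5}, {p4, p5}, {p1, p4, p5}, {p2, p4, p5}, {p3, p4, p5}, {p1, p2, p4, p5}, {p1, p3, p4, p5}, {p2, p3, p4, p5}, {p1, p2, p3, p4, p5}}.
int(A) = ⋃ {U ∈ τ : U ⊆ A}. Opens contained in A: ∅, {p1}, {p3}, {p1, p3}, {p1, p3, p4}.
Taking the union of these: int(A) = {p1, p3, p4}.
cl(A) = ⋂ {C closed : A ⊆ C}. Closed sets containing A: {p1, p3, p4, p5}, {p1, p2, p3, p4, p5}.
Intersecting these: cl(A) = {p1, p3, p4, p5}.
∂A = cl(A) ∖ int(A) = {p1, p3, p4, p5} ∖ {p1, p3, p4} = {p5}.


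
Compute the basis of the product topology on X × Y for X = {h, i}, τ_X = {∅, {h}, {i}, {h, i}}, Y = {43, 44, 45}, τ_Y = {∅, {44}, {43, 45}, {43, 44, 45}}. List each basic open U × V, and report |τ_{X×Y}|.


Basis B = {∅ × ∅, {h} × {44}, {i} × {44}, {h} × {43, 45}, {h, i} × {44}, {i} × {43, 45}, {h} × {43, 44, 45}, {i} × {43, 44, 45}, {h, i} × {43, 45}, {h, i} × {43, 44, 45}}; |τ_{X×Y}| = 16.

Enumerate products U × V with U ∈ τ_X, V ∈ τ_Y (deduplicated):
  ∅ × ∅ = {} (∅)
  {h} × {44} = {(h,44)}
  {i} × {44} = {(i,44)}
  {h} × {43, 45} = {(h,43), (h,45)}
  {h, i} × {44} = {(h,44), (i,44)}
  {i} × {43, 45} = {(i,43), (i,45)}
  {h} × {43, 44, 45} = {(h,43), (h,44), (h,45)}
  {i} × {43, 44, 45} = {(i,43), (i,44), (i,45)}
  {h, i} × {43, 45} = {(h,43), (h,45), (i,43), (i,45)}
  {h, i} × {43, 44, 45} = {(h,43), (h,44), (h,45), (i,43), (i,44), (i,45)}
These 10 distinct sets form the basis B.
Close under arbitrary unions to get τ_{X×Y}; counting gives |τ_{X×Y}| = 16.


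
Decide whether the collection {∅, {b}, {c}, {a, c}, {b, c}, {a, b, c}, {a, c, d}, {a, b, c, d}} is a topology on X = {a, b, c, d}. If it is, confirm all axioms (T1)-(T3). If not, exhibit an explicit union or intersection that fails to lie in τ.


τ IS a topology on X.

Axiom (T1): ∅ ∈ τ? Yes; X ∈ τ? Yes.
Axiom (T2/T3): check pairwise unions and intersections of members of τ.
All pairwise intersections and unions checked — each lies in τ. Therefore τ satisfies (T1), (T2), (T3): it IS a topology on X.


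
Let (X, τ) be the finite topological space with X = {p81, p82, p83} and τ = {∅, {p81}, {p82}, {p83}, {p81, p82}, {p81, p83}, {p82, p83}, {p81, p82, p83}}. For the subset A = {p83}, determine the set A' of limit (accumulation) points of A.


A' = ∅

For each x ∈ X, list the open sets U ∈ τ with x ∈ U, then check whether U ∩ (A ∖ {x}) ≠ ∅ for every such U.
  x = p81: open {p81} ∋ x has {p81} ∩ (A ∖ {p81}) = ∅, so x is NOT a limit point.
  x = p82: open {p82} ∋ x has {p82} ∩ (A ∖ {p82}) = ∅, so x is NOT a limit point.
  x = p83: open {p83} ∋ x has {p83} ∩ (A ∖ {p83}) = ∅, so x is NOT a limit point.
Collecting: A' = ∅.


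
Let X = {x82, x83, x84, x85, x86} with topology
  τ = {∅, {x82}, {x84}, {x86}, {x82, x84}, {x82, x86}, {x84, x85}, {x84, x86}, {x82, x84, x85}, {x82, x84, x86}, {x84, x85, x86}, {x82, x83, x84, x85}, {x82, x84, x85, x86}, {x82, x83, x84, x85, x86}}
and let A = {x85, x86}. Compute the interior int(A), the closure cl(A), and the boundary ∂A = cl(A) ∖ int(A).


int(A) = {x86}, cl(A) = {x83, x85, x86}, ∂A = {x83, x85}.

Closed sets in (X, τ) are complements of opens:
  closed(X, τ) = {∅, {x83}, {x86}, {x82, x83}, {x83, x85}, {x83, x86}, {x82, x83, x85}, {x82, x83, x86}, {x83, x84, x85}, {x83, x85, x86}, {x82, x83, x84, x85}, {x82, x83, x85, x86}, {x83, x84, x85, x86}, {x82, x83, x84, x85, x86}}.
int(A) = ⋃ {U ∈ τ : U ⊆ A}. Opens contained in A: ∅, {x86}.
Taking the union of these: int(A) = {x86}.
cl(A) = ⋂ {C closed : A ⊆ C}. Closed sets containing A: {x83, x85, x86}, {x82, x83, x85, x86}, {x83, x84, x85, x86}, {x82, x83, x84, x85, x86}.
Intersecting these: cl(A) = {x83, x85, x86}.
∂A = cl(A) ∖ int(A) = {x83, x85, x86} ∖ {x86} = {x83, x85}.


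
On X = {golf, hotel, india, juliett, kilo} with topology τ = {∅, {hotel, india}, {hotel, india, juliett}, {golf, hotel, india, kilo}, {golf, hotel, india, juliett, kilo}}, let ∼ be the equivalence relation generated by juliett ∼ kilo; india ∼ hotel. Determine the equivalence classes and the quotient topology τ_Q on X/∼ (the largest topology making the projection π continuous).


X/∼ = {[golf], [hotel=india], [juliett=kilo]}; |τ_Q| = 3.

Equivalence classes: [golf], [hotel=india], [juliett=kilo].
Quotient map π: X → X/∼ sends golf ↦ [golf], hotel ↦ [hotel=india], india ↦ [hotel=india], juliett ↦ [juliett=kilo], kilo ↦ [juliett=kilo].
For each subset V ⊆ X/∼, compute π^{-1}(V) ⊆ X and check whether π^{-1}(V) ∈ τ. V is open in τ_Q iff π^{-1}(V) ∈ τ.
  V = {}: π^{-1}(V) = ∅ ∈ τ ✓.
  V = {[golf]}: π^{-1}(V) = {golf} ∉ τ ✗.
  V = {[hotel=india]}: π^{-1}(V) = {hotel, india} ∈ τ ✓.
  V = {[golf], [hotel=india]}: π^{-1}(V) = {golf, hotel, india} ∉ τ ✗.
  V = {[juliett=kilo]}: π^{-1}(V) = {juliett, kilo} ∉ τ ✗.
  V = {[golf], [juliett=kilo]}: π^{-1}(V) = {golf, juliett, kilo} ∉ τ ✗.
  V = {[hotel=india], [juliett=kilo]}: π^{-1}(V) = {hotel, india, juliett, kilo} ∉ τ ✗.
  V = {[golf], [hotel=india], [juliett=kilo]}: π^{-1}(V) = {golf, hotel, india, juliett, kilo} ∈ τ ✓.
Open sets in the quotient: τ_Q = {{}, {[hotel=india]}, {[golf], [hotel=india], [juliett=kilo]}} (3 elements).


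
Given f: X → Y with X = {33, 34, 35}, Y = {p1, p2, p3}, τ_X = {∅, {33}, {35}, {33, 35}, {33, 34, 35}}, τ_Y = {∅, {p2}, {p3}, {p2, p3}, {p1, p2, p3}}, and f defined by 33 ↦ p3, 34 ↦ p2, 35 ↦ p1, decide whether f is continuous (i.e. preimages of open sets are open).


f is NOT continuous.

Compute f^{-1}(U) for each U ∈ τ_Y:
  U = ∅: f^{-1}(U) = ∅ ∈ τ_X ✓.
  U = {p2}: f^{-1}(U) = {34} ∉ τ_X ✗.
  U = {p3}: f^{-1}(U) = {33} ∈ τ_X ✓.
  U = {p2, p3}: f^{-1}(U) = {33, 34} ∉ τ_X ✗.
  U = {p1, p2, p3}: f^{-1}(U) = {33, 34, 35} ∈ τ_X ✓.
Found U = {p2} with f^{-1}(U) = {34} not in τ_X. Therefore f is NOT continuous.


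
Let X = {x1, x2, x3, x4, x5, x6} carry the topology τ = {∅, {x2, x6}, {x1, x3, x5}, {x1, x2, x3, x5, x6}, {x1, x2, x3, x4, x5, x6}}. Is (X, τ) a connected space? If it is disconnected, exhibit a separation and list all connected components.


(X, τ) is connected.

Find clopen sets (U ∈ τ with X ∖ U ∈ τ):
  U = ∅, X ∖ U = {x1, x2, x3, x4, x5, x6} — both open, so U is clopen.
  U = {x1, x2, x3, x4, x5, x6}, X ∖ U = ∅ — both open, so U is clopen.
Only trivial clopens (∅ and X) exist, so (X, τ) is connected.
Compute connected components by grouping points that agree on all clopens:
  component: {x1, x2, x3, x4, x5, x6}


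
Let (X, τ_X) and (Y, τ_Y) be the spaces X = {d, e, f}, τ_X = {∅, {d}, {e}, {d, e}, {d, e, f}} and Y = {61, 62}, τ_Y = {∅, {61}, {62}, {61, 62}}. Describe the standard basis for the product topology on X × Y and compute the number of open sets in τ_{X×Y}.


Basis B = {∅ × ∅, {d} × {61}, {d} × {62}, {e} × {61}, {e} × {62}, {d} × {61, 62}, {d, e} × {61}, {d, e} × {62}, {e} × {61, 62}, {d, e, f} × {61}, {d, e, f} × {62}, {d, e} × {61, 62}, {d, e, f} × {61, 62}}; |τ_{X×Y}| = 25.

Enumerate products U × V with U ∈ τ_X, V ∈ τ_Y (deduplicated):
  ∅ × ∅ = {} (∅)
  {d} × {61} = {(d,61)}
  {d} × {62} = {(d,62)}
  {e} × {61} = {(e,61)}
  {e} × {62} = {(e,62)}
  {d} × {61, 62} = {(d,61), (d,62)}
  {d, e} × {61} = {(d,61), (e,61)}
  {d, e} × {62} = {(d,62), (e,62)}
  {e} × {61, 62} = {(e,61), (e,62)}
  {d, e, f} × {61} = {(d,61), (e,61), (f,61)}
  {d, e, f} × {62} = {(d,62), (e,62), (f,62)}
  {d, e} × {61, 62} = {(d,61), (d,62), (e,61), (e,62)}
  {d, e, f} × {61, 62} = {(d,61), (d,62), (e,61), (e,62), (f,61), (f,62)}
These 13 distinct sets form the basis B.
Close under arbitrary unions to get τ_{X×Y}; counting gives |τ_{X×Y}| = 25.


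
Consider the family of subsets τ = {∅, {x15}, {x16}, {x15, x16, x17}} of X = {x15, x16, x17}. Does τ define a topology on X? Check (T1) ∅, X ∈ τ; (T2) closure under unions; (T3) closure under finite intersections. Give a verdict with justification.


τ is NOT a topology on X.

Axiom (T1): ∅ ∈ τ? Yes; X ∈ τ? Yes.
Axiom (T2/T3): check pairwise unions and intersections of members of τ.
Counterexample for (T2): {x15} ∪ {x16} = {x15, x16} ∉ τ. Therefore τ is NOT a topology.


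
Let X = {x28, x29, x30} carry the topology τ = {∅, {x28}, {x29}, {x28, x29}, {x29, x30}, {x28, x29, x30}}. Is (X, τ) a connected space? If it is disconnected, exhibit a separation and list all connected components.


(X, τ) is disconnected; components = [{x28}, {x29, x30}].

Find clopen sets (U ∈ τ with X ∖ U ∈ τ):
  U = ∅, X ∖ U = {x28, x29, x30} — both open, so U is clopen.
  U = {x28}, X ∖ U = {x29, x30} — both open, so U is clopen.
  U = {x29, x30}, X ∖ U = {x28} — both open, so U is clopen.
  U = {x28, x29, x30}, X ∖ U = ∅ — both open, so U is clopen.
Nontrivial clopen(s) exist: e.g. {x28}. So (X, τ) is disconnected.
Compute connected components by grouping points that agree on all clopens:
  component: {x28}
  component: {x29, x30}


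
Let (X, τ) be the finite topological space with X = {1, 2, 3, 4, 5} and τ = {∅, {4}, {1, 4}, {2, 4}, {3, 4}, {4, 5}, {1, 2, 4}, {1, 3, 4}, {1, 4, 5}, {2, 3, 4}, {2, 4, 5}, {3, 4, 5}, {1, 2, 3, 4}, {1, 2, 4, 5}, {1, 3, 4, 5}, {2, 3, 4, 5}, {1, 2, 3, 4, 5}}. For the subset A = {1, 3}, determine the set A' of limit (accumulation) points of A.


A' = ∅

For each x ∈ X, list the open sets U ∈ τ with x ∈ U, then check whether U ∩ (A ∖ {x}) ≠ ∅ for every such U.
  x = 1: open {1, 4} ∋ x has {1, 4} ∩ (A ∖ {1}) = ∅, so x is NOT a limit point.
  x = 2: open {2, 4} ∋ x has {2, 4} ∩ (A ∖ {2}) = ∅, so x is NOT a limit point.
  x = 3: open {3, 4} ∋ x has {3, 4} ∩ (A ∖ {3}) = ∅, so x is NOT a limit point.
  x = 4: open {4} ∋ x has {4} ∩ (A ∖ {4}) = ∅, so x is NOT a limit point.
  x = 5: open {4, 5} ∋ x has {4, 5} ∩ (A ∖ {5}) = ∅, so x is NOT a limit point.
Collecting: A' = ∅.


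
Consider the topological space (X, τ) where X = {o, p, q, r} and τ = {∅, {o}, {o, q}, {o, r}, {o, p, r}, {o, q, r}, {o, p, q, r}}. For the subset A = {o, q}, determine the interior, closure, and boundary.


int(A) = {o, q}, cl(A) = {o, p, q, r}, ∂A = {p, r}.

Closed sets in (X, τ) are complements of opens:
  closed(X, τ) = {∅, {p}, {q}, {p, q}, {p, r}, {p, q, r}, {o, p, q, r}}.
int(A) = ⋃ {U ∈ τ : U ⊆ A}. Opens contained in A: ∅, {o}, {o, q}.
Taking the union of these: int(A) = {o, q}.
cl(A) = ⋂ {C closed : A ⊆ C}. Closed sets containing A: {o, p, q, r}.
Intersecting these: cl(A) = {o, p, q, r}.
∂A = cl(A) ∖ int(A) = {o, p, q, r} ∖ {o, q} = {p, r}.


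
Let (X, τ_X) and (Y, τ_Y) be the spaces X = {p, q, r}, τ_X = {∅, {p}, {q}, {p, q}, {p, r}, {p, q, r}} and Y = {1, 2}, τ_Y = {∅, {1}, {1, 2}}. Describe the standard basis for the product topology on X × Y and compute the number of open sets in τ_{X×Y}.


Basis B = {∅ × ∅, {p} × {1}, {q} × {1}, {p} × {1, 2}, {p, q} × {1}, {p, r} × {1}, {q} × {1, 2}, {p, q, r} × {1}, {p, q} × {1, 2}, {p, r} × {1, 2}, {p, q, r} × {1, 2}}; |τ_{X×Y}| = 18.

Enumerate products U × V with U ∈ τ_X, V ∈ τ_Y (deduplicated):
  ∅ × ∅ = {} (∅)
  {p} × {1} = {(p,1)}
  {q} × {1} = {(q,1)}
  {p} × {1, 2} = {(p,1), (p,2)}
  {p, q} × {1} = {(p,1), (q,1)}
  {p, r} × {1} = {(p,1), (r,1)}
  {q} × {1, 2} = {(q,1), (q,2)}
  {p, q, r} × {1} = {(p,1), (q,1), (r,1)}
  {p, q} × {1, 2} = {(p,1), (p,2), (q,1), (q,2)}
  {p, r} × {1, 2} = {(p,1), (p,2), (r,1), (r,2)}
  {p, q, r} × {1, 2} = {(p,1), (p,2), (q,1), (q,2), (r,1), (r,2)}
These 11 distinct sets form the basis B.
Close under arbitrary unions to get τ_{X×Y}; counting gives |τ_{X×Y}| = 18.


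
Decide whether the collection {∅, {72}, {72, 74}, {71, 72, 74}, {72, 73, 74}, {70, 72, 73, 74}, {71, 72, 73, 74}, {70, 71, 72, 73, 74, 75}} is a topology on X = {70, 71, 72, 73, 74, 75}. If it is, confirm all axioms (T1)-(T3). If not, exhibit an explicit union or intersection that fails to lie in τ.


τ is NOT a topology on X.

Axiom (T1): ∅ ∈ τ? Yes; X ∈ τ? Yes.
Axiom (T2/T3): check pairwise unions and intersections of members of τ.
Counterexample for (T2): {71, 72, 74} ∪ {70, 72, 73, 74} = {70, 71, 72, 73, 74} ∉ τ. Therefore τ is NOT a topology.


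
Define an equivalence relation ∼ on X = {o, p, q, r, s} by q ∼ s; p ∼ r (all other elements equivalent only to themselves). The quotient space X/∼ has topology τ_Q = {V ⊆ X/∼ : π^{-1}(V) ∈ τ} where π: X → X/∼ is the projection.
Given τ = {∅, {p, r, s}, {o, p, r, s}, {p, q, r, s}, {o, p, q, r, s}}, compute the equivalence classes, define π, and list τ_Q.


X/∼ = {[o], [p=r], [q=s]}; |τ_Q| = 3.

Equivalence classes: [o], [p=r], [q=s].
Quotient map π: X → X/∼ sends o ↦ [o], p ↦ [p=r], q ↦ [q=s], r ↦ [p=r], s ↦ [q=s].
For each subset V ⊆ X/∼, compute π^{-1}(V) ⊆ X and check whether π^{-1}(V) ∈ τ. V is open in τ_Q iff π^{-1}(V) ∈ τ.
  V = {}: π^{-1}(V) = ∅ ∈ τ ✓.
  V = {[o]}: π^{-1}(V) = {o} ∉ τ ✗.
  V = {[p=r]}: π^{-1}(V) = {p, r} ∉ τ ✗.
  V = {[o], [p=r]}: π^{-1}(V) = {o, p, r} ∉ τ ✗.
  V = {[q=s]}: π^{-1}(V) = {q, s} ∉ τ ✗.
  V = {[o], [q=s]}: π^{-1}(V) = {o, q, s} ∉ τ ✗.
  V = {[p=r], [q=s]}: π^{-1}(V) = {p, q, r, s} ∈ τ ✓.
  V = {[o], [p=r], [q=s]}: π^{-1}(V) = {o, p, q, r, s} ∈ τ ✓.
Open sets in the quotient: τ_Q = {{}, {[p=r], [q=s]}, {[o], [p=r], [q=s]}} (3 elements).


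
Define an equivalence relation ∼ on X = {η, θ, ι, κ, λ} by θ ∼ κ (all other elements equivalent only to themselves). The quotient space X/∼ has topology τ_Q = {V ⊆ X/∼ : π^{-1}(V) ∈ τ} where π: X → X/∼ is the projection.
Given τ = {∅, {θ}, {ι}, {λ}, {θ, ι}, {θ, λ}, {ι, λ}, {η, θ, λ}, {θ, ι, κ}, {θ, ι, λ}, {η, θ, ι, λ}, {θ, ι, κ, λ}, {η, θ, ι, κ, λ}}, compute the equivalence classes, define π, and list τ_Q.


X/∼ = {[η], [θ=κ], [ι], [λ]}; |τ_Q| = 7.

Equivalence classes: [η], [θ=κ], [ι], [λ].
Quotient map π: X → X/∼ sends η ↦ [η], θ ↦ [θ=κ], ι ↦ [ι], κ ↦ [θ=κ], λ ↦ [λ].
For each subset V ⊆ X/∼, compute π^{-1}(V) ⊆ X and check whether π^{-1}(V) ∈ τ. V is open in τ_Q iff π^{-1}(V) ∈ τ.
  V = {}: π^{-1}(V) = ∅ ∈ τ ✓.
  V = {[η]}: π^{-1}(V) = {η} ∉ τ ✗.
  V = {[θ=κ]}: π^{-1}(V) = {θ, κ} ∉ τ ✗.
  V = {[η], [θ=κ]}: π^{-1}(V) = {η, θ, κ} ∉ τ ✗.
  V = {[ι]}: π^{-1}(V) = {ι} ∈ τ ✓.
  V = {[η], [ι]}: π^{-1}(V) = {η, ι} ∉ τ ✗.
  V = {[θ=κ], [ι]}: π^{-1}(V) = {θ, ι, κ} ∈ τ ✓.
  V = {[η], [θ=κ], [ι]}: π^{-1}(V) = {η, θ, ι, κ} ∉ τ ✗.
  V = {[λ]}: π^{-1}(V) = {λ} ∈ τ ✓.
  V = {[η], [λ]}: π^{-1}(V) = {η, λ} ∉ τ ✗.
  V = {[θ=κ], [λ]}: π^{-1}(V) = {θ, κ, λ} ∉ τ ✗.
  V = {[η], [θ=κ], [λ]}: π^{-1}(V) = {η, θ, κ, λ} ∉ τ ✗.
  V = {[ι], [λ]}: π^{-1}(V) = {ι, λ} ∈ τ ✓.
  V = {[η], [ι], [λ]}: π^{-1}(V) = {η, ι, λ} ∉ τ ✗.
  V = {[θ=κ], [ι], [λ]}: π^{-1}(V) = {θ, ι, κ, λ} ∈ τ ✓.
  V = {[η], [θ=κ], [ι], [λ]}: π^{-1}(V) = {η, θ, ι, κ, λ} ∈ τ ✓.
Open sets in the quotient: τ_Q = {{}, {[ι]}, {[θ=κ], [ι]}, {[λ]}, {[ι], [λ]}, {[θ=κ], [ι], [λ]}, {[η], [θ=κ], [ι], [λ]}} (7 elements).


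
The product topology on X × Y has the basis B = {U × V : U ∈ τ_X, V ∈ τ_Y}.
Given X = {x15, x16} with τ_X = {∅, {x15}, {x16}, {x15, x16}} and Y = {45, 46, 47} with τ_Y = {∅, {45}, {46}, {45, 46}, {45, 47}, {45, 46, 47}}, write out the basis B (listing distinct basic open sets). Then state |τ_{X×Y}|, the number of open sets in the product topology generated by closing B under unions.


Basis B = {∅ × ∅, {x15} × {45}, {x15} × {46}, {x16} × {45}, {x16} × {46}, {x15} × {45, 46}, {x15} × {45, 47}, {x15, x16} × {45}, {x15, x16} × {46}, {x16} × {45, 46}, {x16} × {45, 47}, {x15} × {45, 46, 47}, {x16} × {45, 46, 47}, {x15, x16} × {45, 46}, {x15, x16} × {45, 47}, {x15, x16} × {45, 46, 47}}; |τ_{X×Y}| = 36.

Enumerate products U × V with U ∈ τ_X, V ∈ τ_Y (deduplicated):
  ∅ × ∅ = {} (∅)
  {x15} × {45} = {(x15,45)}
  {x15} × {46} = {(x15,46)}
  {x16} × {45} = {(x16,45)}
  {x16} × {46} = {(x16,46)}
  {x15} × {45, 46} = {(x15,45), (x15,46)}
  {x15} × {45, 47} = {(x15,45), (x15,47)}
  {x15, x16} × {45} = {(x15,45), (x16,45)}
  {x15, x16} × {46} = {(x15,46), (x16,46)}
  {x16} × {45, 46} = {(x16,45), (x16,46)}
  {x16} × {45, 47} = {(x16,45), (x16,47)}
  {x15} × {45, 46, 47} = {(x15,45), (x15,46), (x15,47)}
  {x16} × {45, 46, 47} = {(x16,45), (x16,46), (x16,47)}
  {x15, x16} × {45, 46} = {(x15,45), (x15,46), (x16,45), (x16,46)}
  {x15, x16} × {45, 47} = {(x15,45), (x15,47), (x16,45), (x16,47)}
  {x15, x16} × {45, 46, 47} = {(x15,45), (x15,46), (x15,47), (x16,45), (x16,46), (x16,47)}
These 16 distinct sets form the basis B.
Close under arbitrary unions to get τ_{X×Y}; counting gives |τ_{X×Y}| = 36.


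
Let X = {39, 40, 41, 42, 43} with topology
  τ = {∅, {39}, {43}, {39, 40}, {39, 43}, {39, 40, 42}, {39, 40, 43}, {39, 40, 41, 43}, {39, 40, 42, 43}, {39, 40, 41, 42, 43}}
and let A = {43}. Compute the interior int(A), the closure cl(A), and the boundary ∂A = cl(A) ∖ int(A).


int(A) = {43}, cl(A) = {41, 43}, ∂A = {41}.

Closed sets in (X, τ) are complements of opens:
  closed(X, τ) = {∅, {41}, {42}, {41, 42}, {41, 43}, {40, 41, 42}, {41, 42, 43}, {39, 40, 41, 42}, {40, 41, 42, 43}, {39, 40, 41, 42, 43}}.
int(A) = ⋃ {U ∈ τ : U ⊆ A}. Opens contained in A: ∅, {43}.
Taking the union of these: int(A) = {43}.
cl(A) = ⋂ {C closed : A ⊆ C}. Closed sets containing A: {41, 43}, {41, 42, 43}, {40, 41, 42, 43}, {39, 40, 41, 42, 43}.
Intersecting these: cl(A) = {41, 43}.
∂A = cl(A) ∖ int(A) = {41, 43} ∖ {43} = {41}.


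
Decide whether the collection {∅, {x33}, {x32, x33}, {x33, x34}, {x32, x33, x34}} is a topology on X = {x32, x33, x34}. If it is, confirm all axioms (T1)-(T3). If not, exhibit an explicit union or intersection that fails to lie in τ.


τ IS a topology on X.

Axiom (T1): ∅ ∈ τ? Yes; X ∈ τ? Yes.
Axiom (T2/T3): check pairwise unions and intersections of members of τ.
All pairwise intersections and unions checked — each lies in τ. Therefore τ satisfies (T1), (T2), (T3): it IS a topology on X.


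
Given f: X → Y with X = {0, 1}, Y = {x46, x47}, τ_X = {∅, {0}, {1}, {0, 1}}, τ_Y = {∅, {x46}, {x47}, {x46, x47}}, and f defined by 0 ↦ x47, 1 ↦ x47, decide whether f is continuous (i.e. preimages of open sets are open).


f IS continuous.

Compute f^{-1}(U) for each U ∈ τ_Y:
  U = ∅: f^{-1}(U) = ∅ ∈ τ_X ✓.
  U = {x46}: f^{-1}(U) = ∅ ∈ τ_X ✓.
  U = {x47}: f^{-1}(U) = {0, 1} ∈ τ_X ✓.
  U = {x46, x47}: f^{-1}(U) = {0, 1} ∈ τ_X ✓.
Every preimage lies in τ_X, so f IS continuous.


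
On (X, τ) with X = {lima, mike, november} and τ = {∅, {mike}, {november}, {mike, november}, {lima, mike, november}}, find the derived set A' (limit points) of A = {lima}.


A' = ∅

For each x ∈ X, list the open sets U ∈ τ with x ∈ U, then check whether U ∩ (A ∖ {x}) ≠ ∅ for every such U.
  x = lima: open {lima, mike, november} ∋ x has {lima, mike, november} ∩ (A ∖ {lima}) = ∅, so x is NOT a limit point.
  x = mike: open {mike} ∋ x has {mike} ∩ (A ∖ {mike}) = ∅, so x is NOT a limit point.
  x = november: open {november} ∋ x has {november} ∩ (A ∖ {november}) = ∅, so x is NOT a limit point.
Collecting: A' = ∅.
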